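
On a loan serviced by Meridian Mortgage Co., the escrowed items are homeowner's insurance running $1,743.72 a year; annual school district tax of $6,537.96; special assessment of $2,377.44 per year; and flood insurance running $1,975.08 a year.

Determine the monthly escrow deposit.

$1,052.85

Homeowner's insurance = $1,743.72 annually
School district tax = $6,537.96 annually
Special assessment = $2,377.44 annually
Flood insurance = $1,975.08 annually
Annual escrow total = $1,743.72 + $6,537.96 + $2,377.44 + $1,975.08 = $12,634.20
Monthly = $12,634.20 / 12 = $1,052.85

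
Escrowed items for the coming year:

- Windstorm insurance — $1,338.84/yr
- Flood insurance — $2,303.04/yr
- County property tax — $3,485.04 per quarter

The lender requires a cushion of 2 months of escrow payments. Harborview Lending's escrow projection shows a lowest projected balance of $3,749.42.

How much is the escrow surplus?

Windstorm insurance = $1,338.84 annually
Flood insurance = $2,303.04 annually
County property tax = $3,485.04 × 4 = $13,940.16 annually
Total per year = $17,582.04
Monthly = $17,582.04 ÷ 12 = $1,465.17
Required cushion = 2 × $1,465.17 = $2,930.34
Surplus = $3,749.42 − $2,930.34 = $819.08

$819.08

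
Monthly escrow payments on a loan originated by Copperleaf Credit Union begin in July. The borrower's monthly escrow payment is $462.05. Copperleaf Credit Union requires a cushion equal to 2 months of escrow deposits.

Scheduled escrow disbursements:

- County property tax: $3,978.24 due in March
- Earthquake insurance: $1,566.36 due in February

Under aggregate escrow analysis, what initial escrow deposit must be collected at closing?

$2,310.25

Cushion = 2 × $462.05 = $924.10
Trial balance (start $0, +$462.05 each month, − disbursements):
  Jul: +$462.05 → $462.05
  Aug: +$462.05 → $924.10
  Sep: +$462.05 → $1,386.15
  Oct: +$462.05 → $1,848.20
  Nov: +$462.05 → $2,310.25
  Dec: +$462.05 → $2,772.30
  Jan: +$462.05 → $3,234.35
  Feb: +$462.05 − $1,566.36 → $2,130.04
  Mar: +$462.05 − $3,978.24 → -$1,386.15
  Apr: +$462.05 → -$924.10
  May: +$462.05 → -$462.05
  Jun: +$462.05 → $0.00
Lowest trial balance = -$1,386.15 (Mar)
Initial deposit = cushion − low point = $924.10 − (-$1,386.15) = $2,310.25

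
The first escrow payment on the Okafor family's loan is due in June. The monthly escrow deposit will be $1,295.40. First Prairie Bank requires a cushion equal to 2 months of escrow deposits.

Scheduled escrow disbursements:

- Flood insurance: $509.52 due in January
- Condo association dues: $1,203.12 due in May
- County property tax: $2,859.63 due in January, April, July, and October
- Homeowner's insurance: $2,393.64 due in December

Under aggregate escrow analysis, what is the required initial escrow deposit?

Cushion = 2 × $1,295.40 = $2,590.80
Trial balance (start $0, +$1,295.40 each month, − disbursements):
  Jun: +$1,295.40 → $1,295.40
  Jul: +$1,295.40 − $2,859.63 → -$268.83
  Aug: +$1,295.40 → $1,026.57
  Sep: +$1,295.40 → $2,321.97
  Oct: +$1,295.40 − $2,859.63 → $757.74
  Nov: +$1,295.40 → $2,053.14
  Dec: +$1,295.40 − $2,393.64 → $954.90
  Jan: +$1,295.40 − $3,369.15 → -$1,118.85
  Feb: +$1,295.40 → $176.55
  Mar: +$1,295.40 → $1,471.95
  Apr: +$1,295.40 − $2,859.63 → -$92.28
  May: +$1,295.40 − $1,203.12 → $0.00
Lowest trial balance = -$1,118.85 (Jan)
Initial deposit = cushion − low point = $2,590.80 − (-$1,118.85) = $3,709.65

$3,709.65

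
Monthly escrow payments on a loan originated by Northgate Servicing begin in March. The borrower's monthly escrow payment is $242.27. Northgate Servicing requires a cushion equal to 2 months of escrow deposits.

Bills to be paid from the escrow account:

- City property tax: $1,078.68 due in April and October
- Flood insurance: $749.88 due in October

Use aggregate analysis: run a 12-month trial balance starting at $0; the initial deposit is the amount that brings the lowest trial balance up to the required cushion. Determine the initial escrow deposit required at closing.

$1,453.62

Cushion = 2 × $242.27 = $484.54
Trial balance (start $0, +$242.27 each month, − disbursements):
  Mar: +$242.27 → $242.27
  Apr: +$242.27 − $1,078.68 → -$594.14
  May: +$242.27 → -$351.87
  Jun: +$242.27 → -$109.60
  Jul: +$242.27 → $132.67
  Aug: +$242.27 → $374.94
  Sep: +$242.27 → $617.21
  Oct: +$242.27 − $1,828.56 → -$969.08
  Nov: +$242.27 → -$726.81
  Dec: +$242.27 → -$484.54
  Jan: +$242.27 → -$242.27
  Feb: +$242.27 → $0.00
Lowest trial balance = -$969.08 (Oct)
Initial deposit = cushion − low point = $484.54 − (-$969.08) = $1,453.62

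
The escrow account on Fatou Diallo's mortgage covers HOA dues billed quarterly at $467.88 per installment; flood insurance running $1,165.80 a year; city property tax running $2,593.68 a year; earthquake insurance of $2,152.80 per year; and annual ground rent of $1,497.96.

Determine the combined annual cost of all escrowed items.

$9,281.76

HOA dues: $467.88 × 4 = $1,871.52/yr
Flood insurance: $1,165.80/yr
City property tax: $2,593.68/yr
Earthquake insurance: $2,152.80/yr
Ground rent: $1,497.96/yr
Annual escrow total = $9,281.76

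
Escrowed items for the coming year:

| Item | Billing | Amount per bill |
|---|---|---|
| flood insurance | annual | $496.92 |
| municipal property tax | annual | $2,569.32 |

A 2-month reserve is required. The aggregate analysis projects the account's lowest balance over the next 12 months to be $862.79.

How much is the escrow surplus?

$351.75

Flood insurance — $496.92
Municipal property tax — $2,569.32
Yearly total = $496.92 + $2,569.32 = $3,066.24
Base monthly escrow = $3,066.24 / 12 = $255.52
Required cushion = 2 × $255.52 = $511.04
Surplus = $862.79 − $511.04 = $351.75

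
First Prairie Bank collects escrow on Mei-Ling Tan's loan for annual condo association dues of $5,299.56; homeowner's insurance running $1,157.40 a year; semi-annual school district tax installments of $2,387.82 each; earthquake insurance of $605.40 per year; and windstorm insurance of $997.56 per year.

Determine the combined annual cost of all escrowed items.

$12,835.56

Condo association dues = $5,299.56 per year
Homeowner's insurance = $1,157.40 per year
School district tax = $2,387.82 × 2 = $4,775.64 per year
Earthquake insurance = $605.40 per year
Windstorm insurance = $997.56 per year
Annual escrow total = $5,299.56 + $1,157.40 + $4,775.64 + $605.40 + $997.56 = $12,835.56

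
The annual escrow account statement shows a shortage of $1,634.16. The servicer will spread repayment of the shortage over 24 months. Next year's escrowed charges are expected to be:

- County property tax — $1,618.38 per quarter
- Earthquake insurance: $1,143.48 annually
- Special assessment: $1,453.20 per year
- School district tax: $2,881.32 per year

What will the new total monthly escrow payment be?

$1,064.05

County property tax = $1,618.38 × 4 = $6,473.52/yr
Earthquake insurance = $1,143.48/yr
Special assessment = $1,453.20/yr
School district tax = $2,881.32/yr
Total per year = $6,473.52 + $1,143.48 + $1,453.20 + $2,881.32 = $11,951.52
Monthly = $11,951.52 / 12 = $995.96
Monthly shortage recovery: $1,634.16 ÷ 24 = $68.09
Adjusted monthly = $995.96 + $68.09 = $1,064.05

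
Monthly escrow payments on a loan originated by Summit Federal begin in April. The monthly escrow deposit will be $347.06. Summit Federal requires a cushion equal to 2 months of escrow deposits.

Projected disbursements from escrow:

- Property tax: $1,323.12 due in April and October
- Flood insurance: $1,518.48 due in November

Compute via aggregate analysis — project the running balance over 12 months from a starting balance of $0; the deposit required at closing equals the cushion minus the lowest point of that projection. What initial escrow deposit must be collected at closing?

$2,082.36

Cushion = 2 × $347.06 = $694.12
Trial balance (start $0, +$347.06 each month, − disbursements):
  Apr: +$347.06 − $1,323.12 → -$976.06
  May: +$347.06 → -$629.00
  Jun: +$347.06 → -$281.94
  Jul: +$347.06 → $65.12
  Aug: +$347.06 → $412.18
  Sep: +$347.06 → $759.24
  Oct: +$347.06 − $1,323.12 → -$216.82
  Nov: +$347.06 − $1,518.48 → -$1,388.24
  Dec: +$347.06 → -$1,041.18
  Jan: +$347.06 → -$694.12
  Feb: +$347.06 → -$347.06
  Mar: +$347.06 → $0.00
Lowest trial balance = -$1,388.24 (Nov)
Initial deposit = cushion − low point = $694.12 − (-$1,388.24) = $2,082.36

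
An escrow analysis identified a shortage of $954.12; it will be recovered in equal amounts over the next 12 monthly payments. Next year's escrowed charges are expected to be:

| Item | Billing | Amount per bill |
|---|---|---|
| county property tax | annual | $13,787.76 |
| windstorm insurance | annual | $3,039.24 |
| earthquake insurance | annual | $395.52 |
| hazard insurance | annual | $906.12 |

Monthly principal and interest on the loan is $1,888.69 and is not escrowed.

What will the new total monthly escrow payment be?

County property tax: $13,787.76/yr
Windstorm insurance: $3,039.24/yr
Earthquake insurance: $395.52/yr
Hazard insurance: $906.12/yr
Total per year = $13,787.76 + $3,039.24 + $395.52 + $906.12 = $18,128.64
Monthly escrow = $18,128.64 ÷ 12 = $1,510.72
Monthly shortage recovery: $954.12 ÷ 12 = $79.51
Adjusted monthly = $1,510.72 + $79.51 = $1,590.23

$1,590.23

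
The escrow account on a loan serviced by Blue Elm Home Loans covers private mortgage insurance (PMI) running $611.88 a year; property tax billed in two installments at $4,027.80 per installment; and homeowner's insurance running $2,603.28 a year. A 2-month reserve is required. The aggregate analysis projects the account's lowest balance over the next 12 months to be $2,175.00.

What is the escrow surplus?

Private mortgage insurance (PMI): $611.88/yr
Property tax: $4,027.80 × 2 = $8,055.60/yr
Homeowner's insurance: $2,603.28/yr
Annual escrow total = $11,270.76
Monthly escrow = $11,270.76 ÷ 12 = $939.23
Required reserve = 2 × $939.23 = $1,878.46
Surplus = $2,175.00 − $1,878.46 = $296.54

$296.54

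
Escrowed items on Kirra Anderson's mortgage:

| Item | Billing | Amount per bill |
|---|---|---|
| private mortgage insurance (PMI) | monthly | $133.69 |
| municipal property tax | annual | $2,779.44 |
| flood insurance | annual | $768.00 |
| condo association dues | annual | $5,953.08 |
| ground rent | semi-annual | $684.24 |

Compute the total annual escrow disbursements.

$12,473.28

Private mortgage insurance (PMI) = $133.69 × 12 = $1,604.28 per year
Municipal property tax = $2,779.44 per year
Flood insurance = $768.00 per year
Condo association dues = $5,953.08 per year
Ground rent = $684.24 × 2 = $1,368.48 per year
Total per year = $12,473.28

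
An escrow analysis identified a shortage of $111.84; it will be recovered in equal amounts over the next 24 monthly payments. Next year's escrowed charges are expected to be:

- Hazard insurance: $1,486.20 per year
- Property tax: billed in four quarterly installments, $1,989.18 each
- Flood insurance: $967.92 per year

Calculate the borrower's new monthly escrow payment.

$872.23

Hazard insurance — $1,486.20/yr
Property tax — $1,989.18 × 4 = $7,956.72/yr
Flood insurance — $967.92/yr
Total annual escrow = $1,486.20 + $7,956.72 + $967.92 = $10,410.84
Per month = $10,410.84 ÷ 12 = $867.57
Shortage per month = $111.84 / 24 = $4.66
Adjusted monthly = $867.57 + $4.66 = $872.23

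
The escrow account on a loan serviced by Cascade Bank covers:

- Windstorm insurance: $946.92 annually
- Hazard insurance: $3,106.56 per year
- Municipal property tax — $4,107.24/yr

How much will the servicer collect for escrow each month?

Windstorm insurance: $946.92 annually
Hazard insurance: $3,106.56 annually
Municipal property tax: $4,107.24 annually
Total per year = $8,160.72
Per month = $8,160.72 / 12 = $680.06

$680.06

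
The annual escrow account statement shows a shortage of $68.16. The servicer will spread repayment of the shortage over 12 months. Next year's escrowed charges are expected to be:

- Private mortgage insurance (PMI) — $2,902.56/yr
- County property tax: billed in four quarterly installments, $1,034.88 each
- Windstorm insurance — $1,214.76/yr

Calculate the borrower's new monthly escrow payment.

Private mortgage insurance (PMI) — $2,902.56 annually
County property tax — $1,034.88 × 4 = $4,139.52 annually
Windstorm insurance — $1,214.76 annually
Annual escrow total = $8,256.84
Per month = $8,256.84 ÷ 12 = $688.07
Shortage spread = $68.16 / 12 = $5.68/mo
New monthly escrow = $688.07 + $5.68 = $693.75

$693.75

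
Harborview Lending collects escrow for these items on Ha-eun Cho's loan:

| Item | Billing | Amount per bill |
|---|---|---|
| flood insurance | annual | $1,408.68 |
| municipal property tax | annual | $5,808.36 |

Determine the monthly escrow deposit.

$601.42

Flood insurance: $1,408.68/yr
Municipal property tax: $5,808.36/yr
Yearly total = $1,408.68 + $5,808.36 = $7,217.04
Per month = $7,217.04 ÷ 12 = $601.42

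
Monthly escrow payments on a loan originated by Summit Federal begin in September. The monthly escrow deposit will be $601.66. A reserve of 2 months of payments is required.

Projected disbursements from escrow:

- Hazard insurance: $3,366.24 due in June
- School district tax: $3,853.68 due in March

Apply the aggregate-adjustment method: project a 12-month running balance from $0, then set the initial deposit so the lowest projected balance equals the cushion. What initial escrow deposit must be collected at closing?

$2,406.64

Cushion = 2 × $601.66 = $1,203.32
Trial balance (start $0, +$601.66 each month, − disbursements):
  Sep: +$601.66 → $601.66
  Oct: +$601.66 → $1,203.32
  Nov: +$601.66 → $1,804.98
  Dec: +$601.66 → $2,406.64
  Jan: +$601.66 → $3,008.30
  Feb: +$601.66 → $3,609.96
  Mar: +$601.66 − $3,853.68 → $357.94
  Apr: +$601.66 → $959.60
  May: +$601.66 → $1,561.26
  Jun: +$601.66 − $3,366.24 → -$1,203.32
  Jul: +$601.66 → -$601.66
  Aug: +$601.66 → $0.00
Lowest trial balance = -$1,203.32 (Jun)
Initial deposit = cushion − low point = $1,203.32 − (-$1,203.32) = $2,406.64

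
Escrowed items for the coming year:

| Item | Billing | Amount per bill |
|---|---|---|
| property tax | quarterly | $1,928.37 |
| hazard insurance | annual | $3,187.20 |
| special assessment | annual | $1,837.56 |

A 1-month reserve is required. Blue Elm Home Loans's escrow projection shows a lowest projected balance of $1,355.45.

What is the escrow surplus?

Property tax = $1,928.37 × 4 = $7,713.48 annually
Hazard insurance = $3,187.20 annually
Special assessment = $1,837.56 annually
Combined annual = $12,738.24
Monthly escrow = $12,738.24 ÷ 12 = $1,061.52
Required reserve = 1 × $1,061.52 = $1,061.52
Excess over cushion: $1,355.45 − $1,061.52 = $293.93

$293.93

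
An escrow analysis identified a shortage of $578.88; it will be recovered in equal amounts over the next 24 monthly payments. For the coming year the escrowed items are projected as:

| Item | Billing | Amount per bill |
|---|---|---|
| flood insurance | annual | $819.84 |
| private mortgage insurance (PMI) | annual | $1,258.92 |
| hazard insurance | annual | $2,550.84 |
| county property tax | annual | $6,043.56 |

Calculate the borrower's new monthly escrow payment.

$913.55

Flood insurance = $819.84 annually
Private mortgage insurance (PMI) = $1,258.92 annually
Hazard insurance = $2,550.84 annually
County property tax = $6,043.56 annually
Total annual escrow = $819.84 + $1,258.92 + $2,550.84 + $6,043.56 = $10,673.16
Monthly escrow = $10,673.16 ÷ 12 = $889.43
Shortage spread = $578.88 / 24 = $24.12/mo
New monthly escrow = $889.43 + $24.12 = $913.55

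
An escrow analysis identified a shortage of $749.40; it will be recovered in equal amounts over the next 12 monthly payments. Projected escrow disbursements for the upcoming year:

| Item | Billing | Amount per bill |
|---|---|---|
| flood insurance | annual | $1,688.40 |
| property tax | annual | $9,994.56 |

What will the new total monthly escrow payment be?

Flood insurance = $1,688.40 annually
Property tax = $9,994.56 annually
Annual escrow total = $1,688.40 + $9,994.56 = $11,682.96
Monthly escrow = $11,682.96 / 12 = $973.58
Shortage per month = $749.40 / 12 = $62.45
Adjusted monthly = $973.58 + $62.45 = $1,036.03

$1,036.03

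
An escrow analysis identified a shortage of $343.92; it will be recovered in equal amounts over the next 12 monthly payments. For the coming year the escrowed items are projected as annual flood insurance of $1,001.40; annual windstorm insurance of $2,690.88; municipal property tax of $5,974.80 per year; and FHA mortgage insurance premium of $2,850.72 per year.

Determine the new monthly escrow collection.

Flood insurance: $1,001.40 annually
Windstorm insurance: $2,690.88 annually
Municipal property tax: $5,974.80 annually
FHA mortgage insurance premium: $2,850.72 annually
Total per year = $1,001.40 + $2,690.88 + $5,974.80 + $2,850.72 = $12,517.80
Monthly = $12,517.80 ÷ 12 = $1,043.15
Shortage per month = $343.92 / 12 = $28.66
New monthly escrow = $1,043.15 + $28.66 = $1,071.81

$1,071.81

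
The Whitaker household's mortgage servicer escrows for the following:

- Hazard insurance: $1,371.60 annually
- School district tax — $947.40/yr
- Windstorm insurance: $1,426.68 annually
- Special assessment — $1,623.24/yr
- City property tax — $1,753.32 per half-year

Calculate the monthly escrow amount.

$739.63

Hazard insurance — $1,371.60
School district tax — $947.40
Windstorm insurance — $1,426.68
Special assessment — $1,623.24
City property tax — $1,753.32 × 2 = $3,506.64
Annual escrow total = $8,875.56
Base monthly escrow = $8,875.56 / 12 = $739.63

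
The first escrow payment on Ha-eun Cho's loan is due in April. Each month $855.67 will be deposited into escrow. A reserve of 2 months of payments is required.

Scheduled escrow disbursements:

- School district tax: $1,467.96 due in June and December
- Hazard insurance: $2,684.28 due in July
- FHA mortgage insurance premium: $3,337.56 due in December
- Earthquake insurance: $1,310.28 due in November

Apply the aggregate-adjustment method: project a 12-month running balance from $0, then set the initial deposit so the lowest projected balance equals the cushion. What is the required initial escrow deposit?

$4,278.35

Cushion = 2 × $855.67 = $1,711.34
Trial balance (start $0, +$855.67 each month, − disbursements):
  Apr: +$855.67 → $855.67
  May: +$855.67 → $1,711.34
  Jun: +$855.67 − $1,467.96 → $1,099.05
  Jul: +$855.67 − $2,684.28 → -$729.56
  Aug: +$855.67 → $126.11
  Sep: +$855.67 → $981.78
  Oct: +$855.67 → $1,837.45
  Nov: +$855.67 − $1,310.28 → $1,382.84
  Dec: +$855.67 − $4,805.52 → -$2,567.01
  Jan: +$855.67 → -$1,711.34
  Feb: +$855.67 → -$855.67
  Mar: +$855.67 → $0.00
Lowest trial balance = -$2,567.01 (Dec)
Initial deposit = cushion − low point = $1,711.34 − (-$2,567.01) = $4,278.35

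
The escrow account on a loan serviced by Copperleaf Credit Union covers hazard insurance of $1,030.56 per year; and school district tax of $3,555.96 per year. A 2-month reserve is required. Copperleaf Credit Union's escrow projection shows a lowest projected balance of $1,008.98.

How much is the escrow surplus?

Hazard insurance: $1,030.56 annually
School district tax: $3,555.96 annually
Annual escrow total = $1,030.56 + $3,555.96 = $4,586.52
Base monthly escrow = $4,586.52 ÷ 12 = $382.21
Required cushion = 2 × $382.21 = $764.42
Surplus = $1,008.98 − $764.42 = $244.56

$244.56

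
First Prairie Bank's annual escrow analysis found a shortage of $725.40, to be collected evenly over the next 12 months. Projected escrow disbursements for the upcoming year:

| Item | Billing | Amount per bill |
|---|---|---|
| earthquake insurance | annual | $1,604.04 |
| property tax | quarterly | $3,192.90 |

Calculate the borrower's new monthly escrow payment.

Earthquake insurance — $1,604.04
Property tax — $3,192.90 × 4 = $12,771.60
Total annual escrow = $1,604.04 + $12,771.60 = $14,375.64
Monthly = $14,375.64 ÷ 12 = $1,197.97
Monthly shortage recovery: $725.40 ÷ 12 = $60.45
Adjusted monthly = $1,197.97 + $60.45 = $1,258.42

$1,258.42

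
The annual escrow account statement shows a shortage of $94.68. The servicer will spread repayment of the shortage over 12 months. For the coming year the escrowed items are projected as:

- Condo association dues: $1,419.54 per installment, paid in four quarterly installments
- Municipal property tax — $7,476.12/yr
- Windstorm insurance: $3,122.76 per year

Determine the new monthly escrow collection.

Condo association dues = $1,419.54 × 4 = $5,678.16/yr
Municipal property tax = $7,476.12/yr
Windstorm insurance = $3,122.76/yr
Combined annual = $5,678.16 + $7,476.12 + $3,122.76 = $16,277.04
Base monthly escrow = $16,277.04 ÷ 12 = $1,356.42
Shortage spread = $94.68 / 12 = $7.89/mo
Adjusted monthly = $1,356.42 + $7.89 = $1,364.31

$1,364.31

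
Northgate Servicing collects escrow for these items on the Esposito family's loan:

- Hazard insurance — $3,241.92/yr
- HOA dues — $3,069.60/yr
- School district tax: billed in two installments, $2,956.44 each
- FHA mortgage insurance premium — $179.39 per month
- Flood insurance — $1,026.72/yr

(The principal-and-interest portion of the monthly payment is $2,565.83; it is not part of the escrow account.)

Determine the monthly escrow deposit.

Hazard insurance: $3,241.92/yr
HOA dues: $3,069.60/yr
School district tax: $2,956.44 × 2 = $5,912.88/yr
FHA mortgage insurance premium: $179.39 × 12 = $2,152.68/yr
Flood insurance: $1,026.72/yr
Combined annual = $3,241.92 + $3,069.60 + $5,912.88 + $2,152.68 + $1,026.72 = $15,403.80
Monthly = $15,403.80 / 12 = $1,283.65

$1,283.65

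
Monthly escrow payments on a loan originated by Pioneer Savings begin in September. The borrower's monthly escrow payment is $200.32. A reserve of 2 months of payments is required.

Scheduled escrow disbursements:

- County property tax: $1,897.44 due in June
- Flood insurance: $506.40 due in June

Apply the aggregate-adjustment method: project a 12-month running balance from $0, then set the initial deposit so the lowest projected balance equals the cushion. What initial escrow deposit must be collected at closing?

$801.28

Cushion = 2 × $200.32 = $400.64
Trial balance (start $0, +$200.32 each month, − disbursements):
  Sep: +$200.32 → $200.32
  Oct: +$200.32 → $400.64
  Nov: +$200.32 → $600.96
  Dec: +$200.32 → $801.28
  Jan: +$200.32 → $1,001.60
  Feb: +$200.32 → $1,201.92
  Mar: +$200.32 → $1,402.24
  Apr: +$200.32 → $1,602.56
  May: +$200.32 → $1,802.88
  Jun: +$200.32 − $2,403.84 → -$400.64
  Jul: +$200.32 → -$200.32
  Aug: +$200.32 → $0.00
Lowest trial balance = -$400.64 (Jun)
Initial deposit = cushion − low point = $400.64 − (-$400.64) = $801.28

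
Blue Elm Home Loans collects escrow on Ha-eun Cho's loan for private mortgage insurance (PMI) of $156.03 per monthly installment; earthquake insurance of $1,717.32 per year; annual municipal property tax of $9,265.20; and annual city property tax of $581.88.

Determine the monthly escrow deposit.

Private mortgage insurance (PMI): $156.03 × 12 = $1,872.36 per year
Earthquake insurance: $1,717.32 per year
Municipal property tax: $9,265.20 per year
City property tax: $581.88 per year
Total annual escrow = $13,436.76
Per month = $13,436.76 / 12 = $1,119.73

$1,119.73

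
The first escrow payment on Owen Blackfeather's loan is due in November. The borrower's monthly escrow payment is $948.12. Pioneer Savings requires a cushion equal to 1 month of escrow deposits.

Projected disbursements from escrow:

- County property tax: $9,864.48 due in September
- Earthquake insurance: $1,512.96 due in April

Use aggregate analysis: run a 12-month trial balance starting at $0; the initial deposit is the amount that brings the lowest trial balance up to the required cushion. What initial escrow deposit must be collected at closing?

$1,896.24

Cushion = 1 × $948.12 = $948.12
Trial balance (start $0, +$948.12 each month, − disbursements):
  Nov: +$948.12 → $948.12
  Dec: +$948.12 → $1,896.24
  Jan: +$948.12 → $2,844.36
  Feb: +$948.12 → $3,792.48
  Mar: +$948.12 → $4,740.60
  Apr: +$948.12 − $1,512.96 → $4,175.76
  May: +$948.12 → $5,123.88
  Jun: +$948.12 → $6,072.00
  Jul: +$948.12 → $7,020.12
  Aug: +$948.12 → $7,968.24
  Sep: +$948.12 − $9,864.48 → -$948.12
  Oct: +$948.12 → $0.00
Lowest trial balance = -$948.12 (Sep)
Initial deposit = cushion − low point = $948.12 − (-$948.12) = $1,896.24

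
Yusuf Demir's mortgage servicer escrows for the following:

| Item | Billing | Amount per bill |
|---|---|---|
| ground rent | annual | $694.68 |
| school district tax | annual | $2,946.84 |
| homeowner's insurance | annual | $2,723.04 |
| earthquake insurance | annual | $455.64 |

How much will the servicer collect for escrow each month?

$568.35

Ground rent — $694.68 annually
School district tax — $2,946.84 annually
Homeowner's insurance — $2,723.04 annually
Earthquake insurance — $455.64 annually
Annual escrow total = $6,820.20
Monthly = $6,820.20 ÷ 12 = $568.35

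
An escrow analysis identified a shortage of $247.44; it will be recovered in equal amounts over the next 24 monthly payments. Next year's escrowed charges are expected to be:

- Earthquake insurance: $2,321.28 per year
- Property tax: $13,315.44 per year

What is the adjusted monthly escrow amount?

$1,313.37

Earthquake insurance = $2,321.28 per year
Property tax = $13,315.44 per year
Total annual escrow = $15,636.72
Per month = $15,636.72 ÷ 12 = $1,303.06
Shortage spread = $247.44 / 24 = $10.31/mo
Adjusted monthly = $1,303.06 + $10.31 = $1,313.37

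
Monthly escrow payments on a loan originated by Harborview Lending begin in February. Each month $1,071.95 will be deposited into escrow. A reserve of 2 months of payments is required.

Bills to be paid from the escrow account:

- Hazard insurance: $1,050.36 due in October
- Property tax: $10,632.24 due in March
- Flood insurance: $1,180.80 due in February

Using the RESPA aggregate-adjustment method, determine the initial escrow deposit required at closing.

$11,813.04

Cushion = 2 × $1,071.95 = $2,143.90
Trial balance (start $0, +$1,071.95 each month, − disbursements):
  Feb: +$1,071.95 − $1,180.80 → -$108.85
  Mar: +$1,071.95 − $10,632.24 → -$9,669.14
  Apr: +$1,071.95 → -$8,597.19
  May: +$1,071.95 → -$7,525.24
  Jun: +$1,071.95 → -$6,453.29
  Jul: +$1,071.95 → -$5,381.34
  Aug: +$1,071.95 → -$4,309.39
  Sep: +$1,071.95 → -$3,237.44
  Oct: +$1,071.95 − $1,050.36 → -$3,215.85
  Nov: +$1,071.95 → -$2,143.90
  Dec: +$1,071.95 → -$1,071.95
  Jan: +$1,071.95 → $0.00
Lowest trial balance = -$9,669.14 (Mar)
Initial deposit = cushion − low point = $2,143.90 − (-$9,669.14) = $11,813.04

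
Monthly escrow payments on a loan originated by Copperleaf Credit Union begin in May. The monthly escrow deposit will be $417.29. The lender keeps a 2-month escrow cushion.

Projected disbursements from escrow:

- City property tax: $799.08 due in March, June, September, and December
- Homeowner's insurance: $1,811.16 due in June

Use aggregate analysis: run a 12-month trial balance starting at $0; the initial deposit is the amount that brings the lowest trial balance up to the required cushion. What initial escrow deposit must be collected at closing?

Cushion = 2 × $417.29 = $834.58
Trial balance (start $0, +$417.29 each month, − disbursements):
  May: +$417.29 → $417.29
  Jun: +$417.29 − $2,610.24 → -$1,775.66
  Jul: +$417.29 → -$1,358.37
  Aug: +$417.29 → -$941.08
  Sep: +$417.29 − $799.08 → -$1,322.87
  Oct: +$417.29 → -$905.58
  Nov: +$417.29 → -$488.29
  Dec: +$417.29 − $799.08 → -$870.08
  Jan: +$417.29 → -$452.79
  Feb: +$417.29 → -$35.50
  Mar: +$417.29 − $799.08 → -$417.29
  Apr: +$417.29 → $0.00
Lowest trial balance = -$1,775.66 (Jun)
Initial deposit = cushion − low point = $834.58 − (-$1,775.66) = $2,610.24

$2,610.24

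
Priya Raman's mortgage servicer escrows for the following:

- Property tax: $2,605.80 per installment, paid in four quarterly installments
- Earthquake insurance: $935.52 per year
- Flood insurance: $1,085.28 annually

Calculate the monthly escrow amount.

$1,037.00

Property tax = $2,605.80 × 4 = $10,423.20/yr
Earthquake insurance = $935.52/yr
Flood insurance = $1,085.28/yr
Total annual escrow = $12,444.00
Monthly escrow = $12,444.00 ÷ 12 = $1,037.00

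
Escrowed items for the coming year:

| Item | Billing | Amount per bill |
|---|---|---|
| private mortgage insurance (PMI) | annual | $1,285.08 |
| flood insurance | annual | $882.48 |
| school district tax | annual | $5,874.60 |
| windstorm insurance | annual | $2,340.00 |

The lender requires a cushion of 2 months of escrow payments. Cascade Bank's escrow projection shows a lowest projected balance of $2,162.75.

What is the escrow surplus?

Private mortgage insurance (PMI): $1,285.08
Flood insurance: $882.48
School district tax: $5,874.60
Windstorm insurance: $2,340.00
Total per year = $10,382.16
Monthly escrow = $10,382.16 / 12 = $865.18
Cushion = 2 × $865.18 = $1,730.36
Excess over cushion: $2,162.75 − $1,730.36 = $432.39

$432.39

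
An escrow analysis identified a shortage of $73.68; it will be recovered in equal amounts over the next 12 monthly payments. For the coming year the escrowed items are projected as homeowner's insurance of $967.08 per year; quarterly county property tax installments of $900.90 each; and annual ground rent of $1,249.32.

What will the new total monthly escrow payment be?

Homeowner's insurance: $967.08 annually
County property tax: $900.90 × 4 = $3,603.60 annually
Ground rent: $1,249.32 annually
Annual escrow total = $5,820.00
Base monthly escrow = $5,820.00 / 12 = $485.00
Shortage spread = $73.68 ÷ 12 = $6.14/mo
Adjusted monthly = $485.00 + $6.14 = $491.14

$491.14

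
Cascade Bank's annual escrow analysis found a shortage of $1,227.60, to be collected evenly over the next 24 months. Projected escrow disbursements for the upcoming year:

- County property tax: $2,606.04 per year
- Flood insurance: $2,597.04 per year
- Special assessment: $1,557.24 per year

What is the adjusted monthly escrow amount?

County property tax: $2,606.04 per year
Flood insurance: $2,597.04 per year
Special assessment: $1,557.24 per year
Total per year = $2,606.04 + $2,597.04 + $1,557.24 = $6,760.32
Monthly escrow = $6,760.32 ÷ 12 = $563.36
Monthly shortage recovery: $1,227.60 / 24 = $51.15
Adjusted monthly = $563.36 + $51.15 = $614.51

$614.51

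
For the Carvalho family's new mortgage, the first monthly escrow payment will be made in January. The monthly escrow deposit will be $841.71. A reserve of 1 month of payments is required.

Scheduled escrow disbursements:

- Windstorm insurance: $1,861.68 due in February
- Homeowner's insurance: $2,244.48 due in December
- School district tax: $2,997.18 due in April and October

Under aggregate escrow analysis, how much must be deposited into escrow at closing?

Cushion = 1 × $841.71 = $841.71
Trial balance (start $0, +$841.71 each month, − disbursements):
  Jan: +$841.71 → $841.71
  Feb: +$841.71 − $1,861.68 → -$178.26
  Mar: +$841.71 → $663.45
  Apr: +$841.71 − $2,997.18 → -$1,492.02
  May: +$841.71 → -$650.31
  Jun: +$841.71 → $191.40
  Jul: +$841.71 → $1,033.11
  Aug: +$841.71 → $1,874.82
  Sep: +$841.71 → $2,716.53
  Oct: +$841.71 − $2,997.18 → $561.06
  Nov: +$841.71 → $1,402.77
  Dec: +$841.71 − $2,244.48 → $0.00
Lowest trial balance = -$1,492.02 (Apr)
Initial deposit = cushion − low point = $841.71 − (-$1,492.02) = $2,333.73

$2,333.73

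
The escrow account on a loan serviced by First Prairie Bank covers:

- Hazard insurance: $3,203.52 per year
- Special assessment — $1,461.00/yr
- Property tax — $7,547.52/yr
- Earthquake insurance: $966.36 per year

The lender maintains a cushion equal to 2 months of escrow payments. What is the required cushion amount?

Hazard insurance — $3,203.52 per year
Special assessment — $1,461.00 per year
Property tax — $7,547.52 per year
Earthquake insurance — $966.36 per year
Yearly total = $13,178.40
Per month = $13,178.40 ÷ 12 = $1,098.20
Reserve = 2 × $1,098.20 = $2,196.40

$2,196.40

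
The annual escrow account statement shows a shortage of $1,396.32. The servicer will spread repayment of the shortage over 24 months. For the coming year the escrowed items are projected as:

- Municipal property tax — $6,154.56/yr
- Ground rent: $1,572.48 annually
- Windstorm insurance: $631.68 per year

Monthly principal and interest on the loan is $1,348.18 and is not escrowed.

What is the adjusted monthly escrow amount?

$754.74

Municipal property tax: $6,154.56 annually
Ground rent: $1,572.48 annually
Windstorm insurance: $631.68 annually
Annual escrow total = $8,358.72
Monthly = $8,358.72 / 12 = $696.56
Shortage per month = $1,396.32 / 24 = $58.18
Adjusted monthly = $696.56 + $58.18 = $754.74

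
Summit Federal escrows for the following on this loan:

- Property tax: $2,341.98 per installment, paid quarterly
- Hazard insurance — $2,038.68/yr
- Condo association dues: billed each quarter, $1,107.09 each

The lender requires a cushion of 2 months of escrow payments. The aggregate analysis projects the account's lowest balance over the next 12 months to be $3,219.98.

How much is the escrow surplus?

$580.82

Property tax = $2,341.98 × 4 = $9,367.92 annually
Hazard insurance = $2,038.68 annually
Condo association dues = $1,107.09 × 4 = $4,428.36 annually
Combined annual = $15,834.96
Per month = $15,834.96 ÷ 12 = $1,319.58
Cushion = 2 × $1,319.58 = $2,639.16
Excess over cushion: $3,219.98 − $2,639.16 = $580.82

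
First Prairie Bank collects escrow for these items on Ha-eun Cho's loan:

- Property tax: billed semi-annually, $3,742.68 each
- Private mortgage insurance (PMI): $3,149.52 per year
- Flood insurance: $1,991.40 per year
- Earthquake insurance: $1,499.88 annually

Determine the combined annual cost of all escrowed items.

$14,126.16

Property tax = $3,742.68 × 2 = $7,485.36 per year
Private mortgage insurance (PMI) = $3,149.52 per year
Flood insurance = $1,991.40 per year
Earthquake insurance = $1,499.88 per year
Annual escrow total = $7,485.36 + $3,149.52 + $1,991.40 + $1,499.88 = $14,126.16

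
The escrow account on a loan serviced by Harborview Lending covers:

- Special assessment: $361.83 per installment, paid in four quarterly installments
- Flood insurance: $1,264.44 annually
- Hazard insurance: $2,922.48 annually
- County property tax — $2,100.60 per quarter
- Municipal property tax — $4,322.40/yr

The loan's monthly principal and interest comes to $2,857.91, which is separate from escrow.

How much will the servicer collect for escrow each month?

Special assessment — $361.83 × 4 = $1,447.32
Flood insurance — $1,264.44
Hazard insurance — $2,922.48
County property tax — $2,100.60 × 4 = $8,402.40
Municipal property tax — $4,322.40
Total annual escrow = $1,447.32 + $1,264.44 + $2,922.48 + $8,402.40 + $4,322.40 = $18,359.04
Monthly escrow = $18,359.04 ÷ 12 = $1,529.92

$1,529.92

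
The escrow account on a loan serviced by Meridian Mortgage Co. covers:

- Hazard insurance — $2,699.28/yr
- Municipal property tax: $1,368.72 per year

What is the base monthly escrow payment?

$339.00

Hazard insurance — $2,699.28/yr
Municipal property tax — $1,368.72/yr
Annual escrow total = $4,068.00
Per month = $4,068.00 / 12 = $339.00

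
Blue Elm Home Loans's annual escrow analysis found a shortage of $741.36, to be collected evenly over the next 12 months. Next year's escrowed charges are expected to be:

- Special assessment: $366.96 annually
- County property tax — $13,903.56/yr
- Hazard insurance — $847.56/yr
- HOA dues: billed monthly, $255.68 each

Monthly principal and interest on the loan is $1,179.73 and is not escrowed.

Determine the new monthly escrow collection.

$1,577.30

Special assessment: $366.96
County property tax: $13,903.56
Hazard insurance: $847.56
HOA dues: $255.68 × 12 = $3,068.16
Yearly total = $366.96 + $13,903.56 + $847.56 + $3,068.16 = $18,186.24
Monthly escrow = $18,186.24 ÷ 12 = $1,515.52
Shortage per month = $741.36 / 12 = $61.78
New monthly escrow = $1,515.52 + $61.78 = $1,577.30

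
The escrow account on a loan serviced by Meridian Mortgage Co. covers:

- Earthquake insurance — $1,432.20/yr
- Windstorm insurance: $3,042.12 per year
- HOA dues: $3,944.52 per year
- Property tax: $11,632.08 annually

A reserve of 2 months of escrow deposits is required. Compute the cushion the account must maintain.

$3,341.82

Earthquake insurance = $1,432.20/yr
Windstorm insurance = $3,042.12/yr
HOA dues = $3,944.52/yr
Property tax = $11,632.08/yr
Yearly total = $20,050.92
Base monthly escrow = $20,050.92 ÷ 12 = $1,670.91
Cushion = 2 × $1,670.91 = $3,341.82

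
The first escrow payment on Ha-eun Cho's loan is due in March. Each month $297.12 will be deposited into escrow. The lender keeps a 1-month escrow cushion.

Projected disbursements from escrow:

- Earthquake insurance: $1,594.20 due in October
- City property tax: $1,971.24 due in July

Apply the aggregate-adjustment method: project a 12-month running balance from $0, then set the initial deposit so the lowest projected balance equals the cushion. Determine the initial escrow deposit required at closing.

$1,485.60

Cushion = 1 × $297.12 = $297.12
Trial balance (start $0, +$297.12 each month, − disbursements):
  Mar: +$297.12 → $297.12
  Apr: +$297.12 → $594.24
  May: +$297.12 → $891.36
  Jun: +$297.12 → $1,188.48
  Jul: +$297.12 − $1,971.24 → -$485.64
  Aug: +$297.12 → -$188.52
  Sep: +$297.12 → $108.60
  Oct: +$297.12 − $1,594.20 → -$1,188.48
  Nov: +$297.12 → -$891.36
  Dec: +$297.12 → -$594.24
  Jan: +$297.12 → -$297.12
  Feb: +$297.12 → $0.00
Lowest trial balance = -$1,188.48 (Oct)
Initial deposit = cushion − low point = $297.12 − (-$1,188.48) = $1,485.60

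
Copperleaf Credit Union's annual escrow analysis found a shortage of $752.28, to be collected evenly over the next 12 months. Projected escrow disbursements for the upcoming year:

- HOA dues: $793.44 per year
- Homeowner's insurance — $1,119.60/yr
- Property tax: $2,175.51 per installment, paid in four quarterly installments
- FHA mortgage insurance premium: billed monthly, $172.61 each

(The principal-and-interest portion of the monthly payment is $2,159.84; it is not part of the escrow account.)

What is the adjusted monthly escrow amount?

$1,119.89

HOA dues — $793.44
Homeowner's insurance — $1,119.60
Property tax — $2,175.51 × 4 = $8,702.04
FHA mortgage insurance premium — $172.61 × 12 = $2,071.32
Yearly total = $12,686.40
Base monthly escrow = $12,686.40 / 12 = $1,057.20
Shortage per month = $752.28 / 12 = $62.69
Adjusted monthly = $1,057.20 + $62.69 = $1,119.89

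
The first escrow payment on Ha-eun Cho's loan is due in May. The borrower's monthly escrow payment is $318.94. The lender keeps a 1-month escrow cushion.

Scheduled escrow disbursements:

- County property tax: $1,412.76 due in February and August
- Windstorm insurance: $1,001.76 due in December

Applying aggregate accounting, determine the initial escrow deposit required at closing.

Cushion = 1 × $318.94 = $318.94
Trial balance (start $0, +$318.94 each month, − disbursements):
  May: +$318.94 → $318.94
  Jun: +$318.94 → $637.88
  Jul: +$318.94 → $956.82
  Aug: +$318.94 − $1,412.76 → -$137.00
  Sep: +$318.94 → $181.94
  Oct: +$318.94 → $500.88
  Nov: +$318.94 → $819.82
  Dec: +$318.94 − $1,001.76 → $137.00
  Jan: +$318.94 → $455.94
  Feb: +$318.94 − $1,412.76 → -$637.88
  Mar: +$318.94 → -$318.94
  Apr: +$318.94 → $0.00
Lowest trial balance = -$637.88 (Feb)
Initial deposit = cushion − low point = $318.94 − (-$637.88) = $956.82

$956.82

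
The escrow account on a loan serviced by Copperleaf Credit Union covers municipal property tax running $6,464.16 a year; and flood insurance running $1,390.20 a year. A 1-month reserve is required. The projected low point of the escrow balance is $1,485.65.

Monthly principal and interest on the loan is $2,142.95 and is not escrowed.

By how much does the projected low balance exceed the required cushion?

Municipal property tax: $6,464.16 per year
Flood insurance: $1,390.20 per year
Total per year = $6,464.16 + $1,390.20 = $7,854.36
Monthly escrow = $7,854.36 / 12 = $654.53
Required cushion = 1 × $654.53 = $654.53
Surplus = $1,485.65 − $654.53 = $831.12

$831.12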